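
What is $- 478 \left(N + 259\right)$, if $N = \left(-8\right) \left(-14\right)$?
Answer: $-177338$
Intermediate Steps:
$N = 112$
$- 478 \left(N + 259\right) = - 478 \left(112 + 259\right) = \left(-478\right) 371 = -177338$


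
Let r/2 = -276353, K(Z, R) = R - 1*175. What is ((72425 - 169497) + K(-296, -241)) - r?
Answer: 455218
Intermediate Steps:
K(Z, R) = -175 + R (K(Z, R) = R - 175 = -175 + R)
r = -552706 (r = 2*(-276353) = -552706)
((72425 - 169497) + K(-296, -241)) - r = ((72425 - 169497) + (-175 - 241)) - 1*(-552706) = (-97072 - 416) + 552706 = -97488 + 552706 = 455218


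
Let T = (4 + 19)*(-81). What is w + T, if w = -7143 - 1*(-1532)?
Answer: -7474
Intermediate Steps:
w = -5611 (w = -7143 + 1532 = -5611)
T = -1863 (T = 23*(-81) = -1863)
w + T = -5611 - 1863 = -7474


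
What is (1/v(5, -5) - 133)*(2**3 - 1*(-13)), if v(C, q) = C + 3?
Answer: -22323/8 ≈ -2790.4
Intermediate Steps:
v(C, q) = 3 + C
(1/v(5, -5) - 133)*(2**3 - 1*(-13)) = (1/(3 + 5) - 133)*(2**3 - 1*(-13)) = (1/8 - 133)*(8 + 13) = (1/8 - 133)*21 = -1063/8*21 = -22323/8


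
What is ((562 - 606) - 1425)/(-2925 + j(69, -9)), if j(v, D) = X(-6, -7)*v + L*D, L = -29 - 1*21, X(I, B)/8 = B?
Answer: 1469/6339 ≈ 0.23174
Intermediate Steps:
X(I, B) = 8*B
L = -50 (L = -29 - 21 = -50)
j(v, D) = -56*v - 50*D (j(v, D) = (8*(-7))*v - 50*D = -56*v - 50*D)
((562 - 606) - 1425)/(-2925 + j(69, -9)) = ((562 - 606) - 1425)/(-2925 + (-56*69 - 50*(-9))) = (-44 - 1425)/(-2925 + (-3864 + 450)) = -1469/(-2925 - 3414) = -1469/(-6339) = -1469*(-1/6339) = 1469/6339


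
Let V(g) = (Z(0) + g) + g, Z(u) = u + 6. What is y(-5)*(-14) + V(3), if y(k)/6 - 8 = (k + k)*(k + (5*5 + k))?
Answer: 11940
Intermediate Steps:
Z(u) = 6 + u
V(g) = 6 + 2*g (V(g) = ((6 + 0) + g) + g = (6 + g) + g = 6 + 2*g)
y(k) = 48 + 12*k*(25 + 2*k) (y(k) = 48 + 6*((k + k)*(k + (5*5 + k))) = 48 + 6*((2*k)*(k + (25 + k))) = 48 + 6*((2*k)*(25 + 2*k)) = 48 + 6*(2*k*(25 + 2*k)) = 48 + 12*k*(25 + 2*k))
y(-5)*(-14) + V(3) = (48 + 24*(-5)**2 + 300*(-5))*(-14) + (6 + 2*3) = (48 + 24*25 - 1500)*(-14) + (6 + 6) = (48 + 600 - 1500)*(-14) + 12 = -852*(-14) + 12 = 11928 + 12 = 11940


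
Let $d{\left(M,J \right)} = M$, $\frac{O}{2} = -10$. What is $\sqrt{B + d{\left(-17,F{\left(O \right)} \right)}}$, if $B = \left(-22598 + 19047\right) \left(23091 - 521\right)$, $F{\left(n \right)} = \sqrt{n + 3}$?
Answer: $i \sqrt{80146087} \approx 8952.4 i$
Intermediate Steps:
$O = -20$ ($O = 2 \left(-10\right) = -20$)
$F{\left(n \right)} = \sqrt{3 + n}$
$B = -80146070$ ($B = \left(-3551\right) 22570 = -80146070$)
$\sqrt{B + d{\left(-17,F{\left(O \right)} \right)}} = \sqrt{-80146070 - 17} = \sqrt{-80146087} = i \sqrt{80146087}$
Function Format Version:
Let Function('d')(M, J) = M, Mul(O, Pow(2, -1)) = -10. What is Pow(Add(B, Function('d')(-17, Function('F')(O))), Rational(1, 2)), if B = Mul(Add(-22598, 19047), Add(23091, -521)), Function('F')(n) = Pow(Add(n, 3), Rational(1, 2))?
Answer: Mul(I, Pow(80146087, Rational(1, 2))) ≈ Mul(8952.4, I)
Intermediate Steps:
O = -20 (O = Mul(2, -10) = -20)
Function('F')(n) = Pow(Add(3, n), Rational(1, 2))
B = -80146070 (B = Mul(-3551, 22570) = -80146070)
Pow(Add(B, Function('d')(-17, Function('F')(O))), Rational(1, 2)) = Pow(Add(-80146070, -17), Rational(1, 2)) = Pow(-80146087, Rational(1, 2)) = Mul(I, Pow(80146087, Rational(1, 2)))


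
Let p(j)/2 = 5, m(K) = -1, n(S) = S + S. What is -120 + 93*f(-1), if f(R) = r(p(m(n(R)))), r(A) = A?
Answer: 810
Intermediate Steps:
n(S) = 2*S
p(j) = 10 (p(j) = 2*5 = 10)
f(R) = 10
-120 + 93*f(-1) = -120 + 93*10 = -120 + 930 = 810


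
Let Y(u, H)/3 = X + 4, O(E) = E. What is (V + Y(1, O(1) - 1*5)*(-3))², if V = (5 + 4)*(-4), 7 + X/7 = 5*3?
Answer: 331776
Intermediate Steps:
X = 56 (X = -49 + 7*(5*3) = -49 + 7*15 = -49 + 105 = 56)
Y(u, H) = 180 (Y(u, H) = 3*(56 + 4) = 3*60 = 180)
V = -36 (V = 9*(-4) = -36)
(V + Y(1, O(1) - 1*5)*(-3))² = (-36 + 180*(-3))² = (-36 - 540)² = (-576)² = 331776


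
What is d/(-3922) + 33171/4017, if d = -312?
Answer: 21891661/2625779 ≈ 8.3372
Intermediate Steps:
d/(-3922) + 33171/4017 = -312/(-3922) + 33171/4017 = -312*(-1/3922) + 33171*(1/4017) = 156/1961 + 11057/1339 = 21891661/2625779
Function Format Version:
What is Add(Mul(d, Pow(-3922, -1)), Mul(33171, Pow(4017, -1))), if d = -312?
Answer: Rational(21891661, 2625779) ≈ 8.3372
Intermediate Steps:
Add(Mul(d, Pow(-3922, -1)), Mul(33171, Pow(4017, -1))) = Add(Mul(-312, Pow(-3922, -1)), Mul(33171, Pow(4017, -1))) = Add(Mul(-312, Rational(-1, 3922)), Mul(33171, Rational(1, 4017))) = Add(Rational(156, 1961), Rational(11057, 1339)) = Rational(21891661, 2625779)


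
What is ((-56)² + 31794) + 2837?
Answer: 37767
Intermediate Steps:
((-56)² + 31794) + 2837 = (3136 + 31794) + 2837 = 34930 + 2837 = 37767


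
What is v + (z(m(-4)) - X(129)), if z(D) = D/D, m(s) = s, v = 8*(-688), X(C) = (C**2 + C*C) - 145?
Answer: -38640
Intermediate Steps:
X(C) = -145 + 2*C**2 (X(C) = (C**2 + C**2) - 145 = 2*C**2 - 145 = -145 + 2*C**2)
v = -5504
z(D) = 1
v + (z(m(-4)) - X(129)) = -5504 + (1 - (-145 + 2*129**2)) = -5504 + (1 - (-145 + 2*16641)) = -5504 + (1 - (-145 + 33282)) = -5504 + (1 - 1*33137) = -5504 + (1 - 33137) = -5504 - 33136 = -38640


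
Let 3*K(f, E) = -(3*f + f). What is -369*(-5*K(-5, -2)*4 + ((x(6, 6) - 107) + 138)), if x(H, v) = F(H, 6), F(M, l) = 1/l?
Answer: 75399/2 ≈ 37700.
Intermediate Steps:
x(H, v) = ⅙ (x(H, v) = 1/6 = ⅙)
K(f, E) = -4*f/3 (K(f, E) = (-(3*f + f))/3 = (-4*f)/3 = -4*f/3)
-369*(-5*K(-5, -2)*4 + ((x(6, 6) - 107) + 138)) = -369*(-(-20)*(-5)/3*4 + ((⅙ - 107) + 138)) = -369*(-5*20/3*4 + (-641/6 + 138)) = -369*(-100/3*4 + 187/6) = -369*(-400/3 + 187/6) = -369*(-613/6) = 75399/2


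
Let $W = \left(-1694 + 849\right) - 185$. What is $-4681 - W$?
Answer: $-3651$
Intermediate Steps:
$W = -1030$ ($W = -845 - 185 = -1030$)
$-4681 - W = -4681 - -1030 = -4681 + 1030 = -3651$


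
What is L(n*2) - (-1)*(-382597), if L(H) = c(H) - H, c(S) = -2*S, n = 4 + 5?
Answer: -382651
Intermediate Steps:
n = 9
L(H) = -3*H (L(H) = -2*H - H = -3*H)
L(n*2) - (-1)*(-382597) = -27*2 - (-1)*(-382597) = -3*18 - 1*382597 = -54 - 382597 = -382651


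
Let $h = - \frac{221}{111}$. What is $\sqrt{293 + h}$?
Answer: $\frac{\sqrt{3585522}}{111} \approx 17.059$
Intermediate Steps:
$h = - \frac{221}{111}$ ($h = \left(-221\right) \frac{1}{111} = - \frac{221}{111} \approx -1.991$)
$\sqrt{293 + h} = \sqrt{293 - \frac{221}{111}} = \sqrt{\frac{32302}{111}} = \frac{\sqrt{3585522}}{111}$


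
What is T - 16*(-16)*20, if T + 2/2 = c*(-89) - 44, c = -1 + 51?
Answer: 625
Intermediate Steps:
c = 50
T = -4495 (T = -1 + (50*(-89) - 44) = -1 + (-4450 - 44) = -1 - 4494 = -4495)
T - 16*(-16)*20 = -4495 - 16*(-16)*20 = -4495 + 256*20 = -4495 + 5120 = 625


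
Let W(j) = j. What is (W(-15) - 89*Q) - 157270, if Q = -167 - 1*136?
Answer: -130318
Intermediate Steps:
Q = -303 (Q = -167 - 136 = -303)
(W(-15) - 89*Q) - 157270 = (-15 - 89*(-303)) - 157270 = (-15 + 26967) - 157270 = 26952 - 157270 = -130318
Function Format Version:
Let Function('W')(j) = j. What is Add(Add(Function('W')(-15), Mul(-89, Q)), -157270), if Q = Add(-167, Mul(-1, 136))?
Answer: -130318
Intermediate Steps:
Q = -303 (Q = Add(-167, -136) = -303)
Add(Add(Function('W')(-15), Mul(-89, Q)), -157270) = Add(Add(-15, Mul(-89, -303)), -157270) = Add(Add(-15, 26967), -157270) = Add(26952, -157270) = -130318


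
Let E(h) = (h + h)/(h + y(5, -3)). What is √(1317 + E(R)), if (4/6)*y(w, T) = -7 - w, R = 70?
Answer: 2*√55757/13 ≈ 36.328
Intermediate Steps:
y(w, T) = -21/2 - 3*w/2 (y(w, T) = 3*(-7 - w)/2 = -21/2 - 3*w/2)
E(h) = 2*h/(-18 + h) (E(h) = (h + h)/(h + (-21/2 - 3/2*5)) = (2*h)/(h + (-21/2 - 15/2)) = (2*h)/(h - 18) = (2*h)/(-18 + h) = 2*h/(-18 + h))
√(1317 + E(R)) = √(1317 + 2*70/(-18 + 70)) = √(1317 + 2*70/52) = √(1317 + 2*70*(1/52)) = √(1317 + 35/13) = √(17156/13) = 2*√55757/13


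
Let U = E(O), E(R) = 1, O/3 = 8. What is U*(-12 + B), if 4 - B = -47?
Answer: 39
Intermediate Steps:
O = 24 (O = 3*8 = 24)
B = 51 (B = 4 - 1*(-47) = 4 + 47 = 51)
U = 1
U*(-12 + B) = 1*(-12 + 51) = 1*39 = 39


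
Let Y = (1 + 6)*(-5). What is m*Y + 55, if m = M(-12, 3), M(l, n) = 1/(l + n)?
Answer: 530/9 ≈ 58.889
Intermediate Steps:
m = -⅑ (m = 1/(-12 + 3) = 1/(-9) = -⅑ ≈ -0.11111)
Y = -35 (Y = 7*(-5) = -35)
m*Y + 55 = -⅑*(-35) + 55 = 35/9 + 55 = 530/9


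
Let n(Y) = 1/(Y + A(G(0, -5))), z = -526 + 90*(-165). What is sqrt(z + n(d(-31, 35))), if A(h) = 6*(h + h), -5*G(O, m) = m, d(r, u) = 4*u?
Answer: I*sqrt(88811738)/76 ≈ 124.0*I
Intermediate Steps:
G(O, m) = -m/5
A(h) = 12*h (A(h) = 6*(2*h) = 12*h)
z = -15376 (z = -526 - 14850 = -15376)
n(Y) = 1/(12 + Y) (n(Y) = 1/(Y + 12*(-1/5*(-5))) = 1/(Y + 12*1) = 1/(Y + 12) = 1/(12 + Y))
sqrt(z + n(d(-31, 35))) = sqrt(-15376 + 1/(12 + 4*35)) = sqrt(-15376 + 1/(12 + 140)) = sqrt(-15376 + 1/152) = sqrt(-2337151/152) = I*sqrt(88811738)/76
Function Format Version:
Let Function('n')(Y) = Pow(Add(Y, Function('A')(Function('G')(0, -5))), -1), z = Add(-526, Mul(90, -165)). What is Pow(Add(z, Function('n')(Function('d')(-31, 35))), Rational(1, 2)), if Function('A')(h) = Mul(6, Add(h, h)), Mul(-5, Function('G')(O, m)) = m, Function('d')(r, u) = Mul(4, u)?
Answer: Mul(Rational(1, 76), I, Pow(88811738, Rational(1, 2))) ≈ Mul(124.00, I)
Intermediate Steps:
Function('G')(O, m) = Mul(Rational(-1, 5), m)
Function('A')(h) = Mul(12, h) (Function('A')(h) = Mul(6, Mul(2, h)) = Mul(12, h))
z = -15376 (z = Add(-526, -14850) = -15376)
Function('n')(Y) = Pow(Add(12, Y), -1) (Function('n')(Y) = Pow(Add(Y, Mul(12, Mul(Rational(-1, 5), -5))), -1) = Pow(Add(Y, Mul(12, 1)), -1) = Pow(Add(Y, 12), -1) = Pow(Add(12, Y), -1))
Pow(Add(z, Function('n')(Function('d')(-31, 35))), Rational(1, 2)) = Pow(Add(-15376, Pow(Add(12, Mul(4, 35)), -1)), Rational(1, 2)) = Pow(Add(-15376, Pow(Add(12, 140), -1)), Rational(1, 2)) = Pow(Add(-15376, Pow(152, -1)), Rational(1, 2)) = Pow(Add(-15376, Rational(1, 152)), Rational(1, 2)) = Pow(Rational(-2337151, 152), Rational(1, 2)) = Mul(Rational(1, 76), I, Pow(88811738, Rational(1, 2)))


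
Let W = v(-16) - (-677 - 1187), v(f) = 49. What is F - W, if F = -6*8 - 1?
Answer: -1962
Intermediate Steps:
W = 1913 (W = 49 - (-677 - 1187) = 49 - 1*(-1864) = 49 + 1864 = 1913)
F = -49 (F = -48 - 1 = -49)
F - W = -49 - 1*1913 = -49 - 1913 = -1962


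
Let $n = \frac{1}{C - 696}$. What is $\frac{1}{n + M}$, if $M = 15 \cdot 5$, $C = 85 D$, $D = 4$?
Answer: $\frac{356}{26699} \approx 0.013334$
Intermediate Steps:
$C = 340$ ($C = 85 \cdot 4 = 340$)
$n = - \frac{1}{356}$ ($n = \frac{1}{340 - 696} = \frac{1}{-356} = - \frac{1}{356} \approx -0.002809$)
$M = 75$
$\frac{1}{n + M} = \frac{1}{- \frac{1}{356} + 75} = \frac{1}{\frac{26699}{356}} = \frac{356}{26699}$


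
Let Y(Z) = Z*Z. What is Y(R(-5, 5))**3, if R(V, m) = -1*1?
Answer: 1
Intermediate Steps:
R(V, m) = -1
Y(Z) = Z**2
Y(R(-5, 5))**3 = ((-1)**2)**3 = 1**3 = 1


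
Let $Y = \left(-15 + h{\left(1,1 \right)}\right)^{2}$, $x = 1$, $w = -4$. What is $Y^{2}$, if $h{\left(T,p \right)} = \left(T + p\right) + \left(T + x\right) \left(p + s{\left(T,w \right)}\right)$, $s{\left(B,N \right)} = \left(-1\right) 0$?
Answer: $14641$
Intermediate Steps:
$s{\left(B,N \right)} = 0$
$h{\left(T,p \right)} = T + p + p \left(1 + T\right)$ ($h{\left(T,p \right)} = \left(T + p\right) + \left(T + 1\right) \left(p + 0\right) = \left(T + p\right) + \left(1 + T\right) p = \left(T + p\right) + p \left(1 + T\right) = T + p + p \left(1 + T\right)$)
$Y = 121$ ($Y = \left(-15 + \left(1 + 2 \cdot 1 + 1 \cdot 1\right)\right)^{2} = \left(-15 + \left(1 + 2 + 1\right)\right)^{2} = \left(-15 + 4\right)^{2} = \left(-11\right)^{2} = 121$)
$Y^{2} = 121^{2} = 14641$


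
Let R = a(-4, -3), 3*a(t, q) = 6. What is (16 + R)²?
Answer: 324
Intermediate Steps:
a(t, q) = 2 (a(t, q) = (⅓)*6 = 2)
R = 2
(16 + R)² = (16 + 2)² = 18² = 324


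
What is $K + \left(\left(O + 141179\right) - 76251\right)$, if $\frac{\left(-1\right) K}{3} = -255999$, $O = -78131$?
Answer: $754794$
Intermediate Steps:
$K = 767997$ ($K = \left(-3\right) \left(-255999\right) = 767997$)
$K + \left(\left(O + 141179\right) - 76251\right) = 767997 + \left(\left(-78131 + 141179\right) - 76251\right) = 767997 + \left(63048 - 76251\right) = 767997 - 13203 = 754794$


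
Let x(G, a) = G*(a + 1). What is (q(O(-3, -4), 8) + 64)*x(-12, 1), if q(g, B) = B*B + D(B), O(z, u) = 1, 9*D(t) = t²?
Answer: -9728/3 ≈ -3242.7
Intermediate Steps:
D(t) = t²/9
x(G, a) = G*(1 + a)
q(g, B) = 10*B²/9 (q(g, B) = B*B + B²/9 = B² + B²/9 = 10*B²/9)
(q(O(-3, -4), 8) + 64)*x(-12, 1) = ((10/9)*8² + 64)*(-12*(1 + 1)) = ((10/9)*64 + 64)*(-12*2) = (640/9 + 64)*(-24) = (1216/9)*(-24) = -9728/3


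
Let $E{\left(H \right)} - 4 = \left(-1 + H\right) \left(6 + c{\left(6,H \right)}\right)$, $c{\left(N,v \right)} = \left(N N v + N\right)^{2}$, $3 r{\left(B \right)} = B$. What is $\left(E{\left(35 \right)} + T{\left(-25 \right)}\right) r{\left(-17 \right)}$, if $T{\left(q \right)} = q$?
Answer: $-308798693$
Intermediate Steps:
$r{\left(B \right)} = \frac{B}{3}$
$c{\left(N,v \right)} = \left(N + v N^{2}\right)^{2}$ ($c{\left(N,v \right)} = \left(N^{2} v + N\right)^{2} = \left(v N^{2} + N\right)^{2} = \left(N + v N^{2}\right)^{2}$)
$E{\left(H \right)} = 4 + \left(-1 + H\right) \left(6 + 36 \left(1 + 6 H\right)^{2}\right)$ ($E{\left(H \right)} = 4 + \left(-1 + H\right) \left(6 + 6^{2} \left(1 + 6 H\right)^{2}\right) = 4 + \left(-1 + H\right) \left(6 + 36 \left(1 + 6 H\right)^{2}\right)$)
$\left(E{\left(35 \right)} + T{\left(-25 \right)}\right) r{\left(-17 \right)} = \left(\left(-38 - 864 \cdot 35^{2} - 13650 + 1296 \cdot 35^{3}\right) - 25\right) \frac{1}{3} \left(-17\right) = \left(\left(-38 - 1058400 - 13650 + 1296 \cdot 42875\right) - 25\right) \left(- \frac{17}{3}\right) = \left(\left(-38 - 1058400 - 13650 + 55566000\right) - 25\right) \left(- \frac{17}{3}\right) = \left(54493912 - 25\right) \left(- \frac{17}{3}\right) = 54493887 \left(- \frac{17}{3}\right) = -308798693$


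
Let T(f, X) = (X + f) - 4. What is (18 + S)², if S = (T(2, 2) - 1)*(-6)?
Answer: 576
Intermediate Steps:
T(f, X) = -4 + X + f
S = 6 (S = ((-4 + 2 + 2) - 1)*(-6) = (0 - 1)*(-6) = -1*(-6) = 6)
(18 + S)² = (18 + 6)² = 24² = 576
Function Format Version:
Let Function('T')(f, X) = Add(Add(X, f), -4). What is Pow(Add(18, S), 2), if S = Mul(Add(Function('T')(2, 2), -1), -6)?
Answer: 576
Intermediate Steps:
Function('T')(f, X) = Add(-4, X, f)
S = 6 (S = Mul(Add(Add(-4, 2, 2), -1), -6) = Mul(Add(0, -1), -6) = Mul(-1, -6) = 6)
Pow(Add(18, S), 2) = Pow(Add(18, 6), 2) = Pow(24, 2) = 576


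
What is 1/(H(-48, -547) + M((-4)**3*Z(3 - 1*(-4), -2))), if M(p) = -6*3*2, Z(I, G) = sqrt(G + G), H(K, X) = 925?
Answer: 1/889 ≈ 0.0011249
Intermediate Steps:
Z(I, G) = sqrt(2)*sqrt(G) (Z(I, G) = sqrt(2*G) = sqrt(2)*sqrt(G))
M(p) = -36 (M(p) = -18*2 = -36)
1/(H(-48, -547) + M((-4)**3*Z(3 - 1*(-4), -2))) = 1/(925 - 36) = 1/889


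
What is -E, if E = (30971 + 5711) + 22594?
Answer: -59276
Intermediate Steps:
E = 59276 (E = 36682 + 22594 = 59276)
-E = -1*59276 = -59276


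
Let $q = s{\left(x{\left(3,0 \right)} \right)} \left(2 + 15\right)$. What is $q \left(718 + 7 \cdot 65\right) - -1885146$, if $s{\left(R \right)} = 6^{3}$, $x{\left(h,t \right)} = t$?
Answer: $6192402$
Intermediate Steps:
$s{\left(R \right)} = 216$
$q = 3672$ ($q = 216 \left(2 + 15\right) = 216 \cdot 17 = 3672$)
$q \left(718 + 7 \cdot 65\right) - -1885146 = 3672 \left(718 + 7 \cdot 65\right) - -1885146 = 3672 \left(718 + 455\right) + 1885146 = 3672 \cdot 1173 + 1885146 = 4307256 + 1885146 = 6192402$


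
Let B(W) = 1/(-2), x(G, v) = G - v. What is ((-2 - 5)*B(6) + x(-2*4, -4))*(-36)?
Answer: 18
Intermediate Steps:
B(W) = -½
((-2 - 5)*B(6) + x(-2*4, -4))*(-36) = ((-2 - 5)*(-½) + (-2*4 - 1*(-4)))*(-36) = (-7*(-½) + (-8 + 4))*(-36) = (7/2 - 4)*(-36) = -½*(-36) = 18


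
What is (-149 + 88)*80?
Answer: -4880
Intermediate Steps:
(-149 + 88)*80 = -61*80 = -4880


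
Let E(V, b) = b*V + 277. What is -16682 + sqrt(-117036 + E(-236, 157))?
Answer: -16682 + 7*I*sqrt(3139) ≈ -16682.0 + 392.19*I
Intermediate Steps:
E(V, b) = 277 + V*b (E(V, b) = V*b + 277 = 277 + V*b)
-16682 + sqrt(-117036 + E(-236, 157)) = -16682 + sqrt(-117036 + (277 - 236*157)) = -16682 + sqrt(-117036 + (277 - 37052)) = -16682 + sqrt(-117036 - 36775) = -16682 + sqrt(-153811) = -16682 + 7*I*sqrt(3139)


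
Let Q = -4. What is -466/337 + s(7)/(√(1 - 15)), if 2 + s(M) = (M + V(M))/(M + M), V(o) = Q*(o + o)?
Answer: -466/337 + 11*I*√14/28 ≈ -1.3828 + 1.4699*I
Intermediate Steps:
V(o) = -8*o (V(o) = -4*(o + o) = -8*o)
s(M) = -11/2 (s(M) = -2 + (M - 8*M)/(M + M) = -2 + (-7*M)/((2*M)) = -2 + (-7*M)*(1/(2*M)) = -2 - 7/2 = -11/2)
-466/337 + s(7)/(√(1 - 15)) = -466/337 - 11/(2*√(1 - 15)) = -466*1/337 - 11*(-I*√14/14)/2 = -466/337 - 11*(-I*√14/14)/2 = -466/337 - (-11)*I*√14/28 = -466/337 + 11*I*√14/28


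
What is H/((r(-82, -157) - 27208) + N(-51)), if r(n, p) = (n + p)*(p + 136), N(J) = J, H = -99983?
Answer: 99983/22240 ≈ 4.4956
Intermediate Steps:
r(n, p) = (136 + p)*(n + p) (r(n, p) = (n + p)*(136 + p) = (136 + p)*(n + p))
H/((r(-82, -157) - 27208) + N(-51)) = -99983/((((-157)**2 + 136*(-82) + 136*(-157) - 82*(-157)) - 27208) - 51) = -99983/(((24649 - 11152 - 21352 + 12874) - 27208) - 51) = -99983/((5019 - 27208) - 51) = -99983/(-22189 - 51) = -99983/(-22240) = -99983*(-1/22240) = 99983/22240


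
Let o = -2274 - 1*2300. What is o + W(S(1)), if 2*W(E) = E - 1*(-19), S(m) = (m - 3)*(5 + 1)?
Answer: -9141/2 ≈ -4570.5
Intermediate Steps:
o = -4574 (o = -2274 - 2300 = -4574)
S(m) = -18 + 6*m (S(m) = (-3 + m)*6 = -18 + 6*m)
W(E) = 19/2 + E/2 (W(E) = (E - 1*(-19))/2 = (E + 19)/2 = (19 + E)/2 = 19/2 + E/2)
o + W(S(1)) = -4574 + (19/2 + (-18 + 6*1)/2) = -4574 + (19/2 + (-18 + 6)/2) = -4574 + (19/2 + (½)*(-12)) = -4574 + (19/2 - 6) = -4574 + 7/2 = -9141/2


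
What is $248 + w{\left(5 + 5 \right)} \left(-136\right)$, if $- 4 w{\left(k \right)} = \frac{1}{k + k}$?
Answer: $\frac{2497}{10} \approx 249.7$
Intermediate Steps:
$w{\left(k \right)} = - \frac{1}{8 k}$ ($w{\left(k \right)} = - \frac{1}{4 \left(k + k\right)} = - \frac{1}{4 \cdot 2 k} = - \frac{\frac{1}{2} \frac{1}{k}}{4} = - \frac{1}{8 k}$)
$248 + w{\left(5 + 5 \right)} \left(-136\right) = 248 + - \frac{1}{8 \left(5 + 5\right)} \left(-136\right) = 248 + - \frac{1}{8 \cdot 10} \left(-136\right) = 248 + \left(- \frac{1}{8}\right) \frac{1}{10} \left(-136\right) = 248 - - \frac{17}{10} = 248 + \frac{17}{10} = \frac{2497}{10}$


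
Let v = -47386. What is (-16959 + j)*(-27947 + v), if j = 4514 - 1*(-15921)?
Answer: -261857508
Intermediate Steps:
j = 20435 (j = 4514 + 15921 = 20435)
(-16959 + j)*(-27947 + v) = (-16959 + 20435)*(-27947 - 47386) = 3476*(-75333) = -261857508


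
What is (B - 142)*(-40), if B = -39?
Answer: 7240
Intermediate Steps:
(B - 142)*(-40) = (-39 - 142)*(-40) = -181*(-40) = 7240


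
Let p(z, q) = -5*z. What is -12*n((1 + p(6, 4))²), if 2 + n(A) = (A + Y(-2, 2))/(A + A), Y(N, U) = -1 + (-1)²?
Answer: 18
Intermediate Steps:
Y(N, U) = 0 (Y(N, U) = -1 + 1 = 0)
n(A) = -3/2 (n(A) = -2 + (A + 0)/(A + A) = -2 + A/((2*A)) = -2 + A*(1/(2*A)) = -2 + ½ = -3/2)
-12*n((1 + p(6, 4))²) = -12*(-3/2) = 18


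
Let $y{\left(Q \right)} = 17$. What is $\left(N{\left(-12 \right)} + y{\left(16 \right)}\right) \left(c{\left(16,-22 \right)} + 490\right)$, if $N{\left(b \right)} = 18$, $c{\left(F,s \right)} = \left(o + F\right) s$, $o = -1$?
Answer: $5600$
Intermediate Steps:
$c{\left(F,s \right)} = s \left(-1 + F\right)$ ($c{\left(F,s \right)} = \left(-1 + F\right) s = s \left(-1 + F\right)$)
$\left(N{\left(-12 \right)} + y{\left(16 \right)}\right) \left(c{\left(16,-22 \right)} + 490\right) = \left(18 + 17\right) \left(- 22 \left(-1 + 16\right) + 490\right) = 35 \left(\left(-22\right) 15 + 490\right) = 35 \left(-330 + 490\right) = 35 \cdot 160 = 5600$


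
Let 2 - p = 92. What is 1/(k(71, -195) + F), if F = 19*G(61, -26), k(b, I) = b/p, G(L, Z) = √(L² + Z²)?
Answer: 6390/12857262659 + 153900*√4397/12857262659 ≈ 0.00079422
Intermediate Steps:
p = -90 (p = 2 - 1*92 = 2 - 92 = -90)
k(b, I) = -b/90 (k(b, I) = b/(-90) = b*(-1/90) = -b/90)
F = 19*√4397 (F = 19*√(61² + (-26)²) = 19*√(3721 + 676) = 19*√4397 ≈ 1259.9)
1/(k(71, -195) + F) = 1/(-1/90*71 + 19*√4397) = 1/(-71/90 + 19*√4397)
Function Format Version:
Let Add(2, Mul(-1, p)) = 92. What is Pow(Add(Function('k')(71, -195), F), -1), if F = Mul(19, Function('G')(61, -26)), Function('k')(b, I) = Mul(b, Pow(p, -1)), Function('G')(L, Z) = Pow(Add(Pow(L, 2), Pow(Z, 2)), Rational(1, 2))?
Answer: Add(Rational(6390, 12857262659), Mul(Rational(153900, 12857262659), Pow(4397, Rational(1, 2)))) ≈ 0.00079422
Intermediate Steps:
p = -90 (p = Add(2, Mul(-1, 92)) = Add(2, -92) = -90)
Function('k')(b, I) = Mul(Rational(-1, 90), b) (Function('k')(b, I) = Mul(b, Pow(-90, -1)) = Mul(b, Rational(-1, 90)) = Mul(Rational(-1, 90), b))
F = Mul(19, Pow(4397, Rational(1, 2))) (F = Mul(19, Pow(Add(Pow(61, 2), Pow(-26, 2)), Rational(1, 2))) = Mul(19, Pow(Add(3721, 676), Rational(1, 2))) = Mul(19, Pow(4397, Rational(1, 2))) ≈ 1259.9)
Pow(Add(Function('k')(71, -195), F), -1) = Pow(Add(Mul(Rational(-1, 90), 71), Mul(19, Pow(4397, Rational(1, 2)))), -1) = Pow(Add(Rational(-71, 90), Mul(19, Pow(4397, Rational(1, 2)))), -1)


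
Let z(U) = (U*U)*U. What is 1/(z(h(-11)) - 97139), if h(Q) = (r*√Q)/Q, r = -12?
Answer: -129292009/12559299448235 + 19008*I*√11/12559299448235 ≈ -1.0295e-5 + 5.0196e-9*I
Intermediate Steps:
h(Q) = -12/√Q (h(Q) = (-12*√Q)/Q = -12/√Q)
z(U) = U³ (z(U) = U²*U = U³)
1/(z(h(-11)) - 97139) = 1/((-(-12)*I*√11/11)³ - 97139) = 1/((12*I*√11/11)³ - 97139) = 1/(-1728*I*√11/121 - 97139) = 1/(-97139 - 1728*I*√11/121)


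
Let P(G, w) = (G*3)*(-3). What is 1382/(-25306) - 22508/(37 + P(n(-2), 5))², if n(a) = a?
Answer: -286883999/38275325 ≈ -7.4953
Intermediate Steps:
P(G, w) = -9*G (P(G, w) = (3*G)*(-3) = -9*G)
1382/(-25306) - 22508/(37 + P(n(-2), 5))² = 1382/(-25306) - 22508/(37 - 9*(-2))² = 1382*(-1/25306) - 22508/(37 + 18)² = -691/12653 - 22508/(55²) = -691/12653 - 22508/3025 = -286883999/38275325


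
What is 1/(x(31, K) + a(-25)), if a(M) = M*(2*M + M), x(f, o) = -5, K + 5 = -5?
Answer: 1/1870 ≈ 0.00053476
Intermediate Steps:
K = -10 (K = -5 - 5 = -10)
a(M) = 3*M² (a(M) = M*(3*M) = 3*M²)
1/(x(31, K) + a(-25)) = 1/(-5 + 3*(-25)²) = 1/(-5 + 3*625) = 1/(-5 + 1875) = 1/1870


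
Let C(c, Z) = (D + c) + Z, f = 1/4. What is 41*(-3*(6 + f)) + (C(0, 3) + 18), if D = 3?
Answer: -2979/4 ≈ -744.75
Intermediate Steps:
f = ¼ ≈ 0.25000
C(c, Z) = 3 + Z + c (C(c, Z) = (3 + c) + Z = 3 + Z + c)
41*(-3*(6 + f)) + (C(0, 3) + 18) = 41*(-3*(6 + ¼)) + ((3 + 3 + 0) + 18) = 41*(-3*25/4) + (6 + 18) = 41*(-75/4) + 24 = -3075/4 + 24 = -2979/4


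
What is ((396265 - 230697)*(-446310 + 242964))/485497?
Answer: -33667590528/485497 ≈ -69347.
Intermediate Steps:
((396265 - 230697)*(-446310 + 242964))/485497 = (165568*(-203346))*(1/485497) = -33667590528*1/485497 = -33667590528/485497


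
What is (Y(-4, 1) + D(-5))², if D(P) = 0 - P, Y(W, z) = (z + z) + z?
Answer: 64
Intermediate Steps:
Y(W, z) = 3*z (Y(W, z) = 2*z + z = 3*z)
D(P) = -P
(Y(-4, 1) + D(-5))² = (3*1 - 1*(-5))² = (3 + 5)² = 8² = 64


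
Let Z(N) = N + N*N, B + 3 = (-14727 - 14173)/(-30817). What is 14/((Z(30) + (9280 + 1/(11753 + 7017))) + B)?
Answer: 8098091260/5904629447447 ≈ 0.0013715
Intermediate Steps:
B = -63551/30817 (B = -3 + (-14727 - 14173)/(-30817) = -3 - 28900*(-1/30817) = -3 + 28900/30817 = -63551/30817 ≈ -2.0622)
Z(N) = N + N²
14/((Z(30) + (9280 + 1/(11753 + 7017))) + B) = 14/((30*(1 + 30) + (9280 + 1/(11753 + 7017))) - 63551/30817) = 14/((30*31 + (9280 + 1/18770)) - 63551/30817) = 14/((930 + (9280 + 1/18770)) - 63551/30817) = 14/((930 + 174185601/18770) - 63551/30817) = 14/(191641701/18770 - 63551/30817) = 14/(5904629447447/578435090) = 14*(578435090/5904629447447) = 8098091260/5904629447447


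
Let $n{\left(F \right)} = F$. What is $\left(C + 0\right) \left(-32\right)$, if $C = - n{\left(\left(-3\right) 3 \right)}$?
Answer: $-288$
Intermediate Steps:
$C = 9$ ($C = - \left(-3\right) 3 = \left(-1\right) \left(-9\right) = 9$)
$\left(C + 0\right) \left(-32\right) = \left(9 + 0\right) \left(-32\right) = 9 \left(-32\right) = -288$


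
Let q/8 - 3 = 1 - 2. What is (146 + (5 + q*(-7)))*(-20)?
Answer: -780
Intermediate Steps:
q = 16 (q = 24 + 8*(1 - 2) = 24 + 8*(-1) = 24 - 8 = 16)
(146 + (5 + q*(-7)))*(-20) = (146 + (5 + 16*(-7)))*(-20) = (146 + (5 - 112))*(-20) = (146 - 107)*(-20) = 39*(-20) = -780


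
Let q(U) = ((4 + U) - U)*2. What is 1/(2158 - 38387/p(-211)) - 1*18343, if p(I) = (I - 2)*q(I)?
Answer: -68155597613/3715619 ≈ -18343.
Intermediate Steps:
q(U) = 8 (q(U) = 4*2 = 8)
p(I) = -16 + 8*I (p(I) = (I - 2)*8 = (-2 + I)*8 = -16 + 8*I)
1/(2158 - 38387/p(-211)) - 1*18343 = 1/(2158 - 38387/(-16 + 8*(-211))) - 1*18343 = 1/(2158 - 38387/(-16 - 1688)) - 18343 = 1/(2158 - 38387/(-1704)) - 18343 = 1/(2158 - 38387*(-1/1704)) - 18343 = 1/(2158 + 38387/1704) - 18343 = 1/(3715619/1704) - 18343 = 1704/3715619 - 18343 = -68155597613/3715619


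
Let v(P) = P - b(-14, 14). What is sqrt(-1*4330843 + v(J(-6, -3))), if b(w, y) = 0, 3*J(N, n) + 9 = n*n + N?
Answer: 3*I*sqrt(481205) ≈ 2081.1*I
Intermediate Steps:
J(N, n) = -3 + N/3 + n**2/3 (J(N, n) = -3 + (n*n + N)/3 = -3 + (n**2 + N)/3 = -3 + (N + n**2)/3 = -3 + (N/3 + n**2/3) = -3 + N/3 + n**2/3)
v(P) = P (v(P) = P - 1*0 = P + 0 = P)
sqrt(-1*4330843 + v(J(-6, -3))) = sqrt(-1*4330843 + (-3 + (1/3)*(-6) + (1/3)*(-3)**2)) = sqrt(-4330843 + (-3 - 2 + (1/3)*9)) = sqrt(-4330843 + (-3 - 2 + 3)) = sqrt(-4330843 - 2) = sqrt(-4330845) = 3*I*sqrt(481205)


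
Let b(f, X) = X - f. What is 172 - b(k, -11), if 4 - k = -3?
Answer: 190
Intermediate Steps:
k = 7 (k = 4 - 1*(-3) = 4 + 3 = 7)
172 - b(k, -11) = 172 - (-11 - 1*7) = 172 - (-11 - 7) = 172 - 1*(-18) = 172 + 18 = 190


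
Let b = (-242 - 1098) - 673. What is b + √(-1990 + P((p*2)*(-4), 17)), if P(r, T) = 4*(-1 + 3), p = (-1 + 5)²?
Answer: -2013 + I*√1982 ≈ -2013.0 + 44.52*I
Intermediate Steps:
b = -2013 (b = -1340 - 673 = -2013)
p = 16 (p = 4² = 16)
P(r, T) = 8 (P(r, T) = 4*2 = 8)
b + √(-1990 + P((p*2)*(-4), 17)) = -2013 + √(-1990 + 8) = -2013 + √(-1982) = -2013 + I*√1982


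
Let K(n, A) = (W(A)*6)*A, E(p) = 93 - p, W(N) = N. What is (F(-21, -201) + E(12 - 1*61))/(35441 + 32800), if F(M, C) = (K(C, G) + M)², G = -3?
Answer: 1231/68241 ≈ 0.018039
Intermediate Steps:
K(n, A) = 6*A² (K(n, A) = (A*6)*A = (6*A)*A = 6*A²)
F(M, C) = (54 + M)² (F(M, C) = (6*(-3)² + M)² = (6*9 + M)² = (54 + M)²)
(F(-21, -201) + E(12 - 1*61))/(35441 + 32800) = ((54 - 21)² + (93 - (12 - 1*61)))/(35441 + 32800) = (33² + (93 - (12 - 61)))/68241 = (1089 + (93 - 1*(-49)))*(1/68241) = (1089 + (93 + 49))*(1/68241) = (1089 + 142)*(1/68241) = 1231*(1/68241) = 1231/68241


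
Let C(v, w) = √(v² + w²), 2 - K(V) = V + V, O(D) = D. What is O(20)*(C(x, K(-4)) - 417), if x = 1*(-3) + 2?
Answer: -8340 + 20*√101 ≈ -8139.0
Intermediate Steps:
K(V) = 2 - 2*V (K(V) = 2 - (V + V) = 2 - 2*V)
x = -1 (x = -3 + 2 = -1)
O(20)*(C(x, K(-4)) - 417) = 20*(√((-1)² + (2 - 2*(-4))²) - 417) = 20*(√(1 + (2 + 8)²) - 417) = 20*(√(1 + 10²) - 417) = 20*(√(1 + 100) - 417) = 20*(√101 - 417) = 20*(-417 + √101) = -8340 + 20*√101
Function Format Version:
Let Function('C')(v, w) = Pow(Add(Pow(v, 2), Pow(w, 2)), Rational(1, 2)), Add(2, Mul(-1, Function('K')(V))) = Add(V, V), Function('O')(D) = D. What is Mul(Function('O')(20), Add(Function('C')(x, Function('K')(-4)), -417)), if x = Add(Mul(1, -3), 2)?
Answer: Add(-8340, Mul(20, Pow(101, Rational(1, 2)))) ≈ -8139.0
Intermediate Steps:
Function('K')(V) = Add(2, Mul(-2, V)) (Function('K')(V) = Add(2, Mul(-1, Add(V, V))) = Add(2, Mul(-1, Mul(2, V))) = Add(2, Mul(-2, V)))
x = -1 (x = Add(-3, 2) = -1)
Mul(Function('O')(20), Add(Function('C')(x, Function('K')(-4)), -417)) = Mul(20, Add(Pow(Add(Pow(-1, 2), Pow(Add(2, Mul(-2, -4)), 2)), Rational(1, 2)), -417)) = Mul(20, Add(Pow(Add(1, Pow(Add(2, 8), 2)), Rational(1, 2)), -417)) = Mul(20, Add(Pow(Add(1, Pow(10, 2)), Rational(1, 2)), -417)) = Mul(20, Add(Pow(Add(1, 100), Rational(1, 2)), -417)) = Mul(20, Add(Pow(101, Rational(1, 2)), -417)) = Mul(20, Add(-417, Pow(101, Rational(1, 2)))) = Add(-8340, Mul(20, Pow(101, Rational(1, 2))))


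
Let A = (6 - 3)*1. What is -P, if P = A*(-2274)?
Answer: 6822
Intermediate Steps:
A = 3 (A = 3*1 = 3)
P = -6822 (P = 3*(-2274) = -6822)
-P = -1*(-6822) = 6822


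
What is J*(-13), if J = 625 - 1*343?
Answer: -3666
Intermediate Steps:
J = 282 (J = 625 - 343 = 282)
J*(-13) = 282*(-13) = -3666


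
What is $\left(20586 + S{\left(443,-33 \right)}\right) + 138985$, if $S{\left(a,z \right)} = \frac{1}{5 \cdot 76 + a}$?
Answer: $\frac{131326934}{823} \approx 1.5957 \cdot 10^{5}$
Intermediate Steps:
$S{\left(a,z \right)} = \frac{1}{380 + a}$
$\left(20586 + S{\left(443,-33 \right)}\right) + 138985 = \left(20586 + \frac{1}{380 + 443}\right) + 138985 = \left(20586 + \frac{1}{823}\right) + 138985 = \frac{16942279}{823} + 138985 = \frac{131326934}{823}$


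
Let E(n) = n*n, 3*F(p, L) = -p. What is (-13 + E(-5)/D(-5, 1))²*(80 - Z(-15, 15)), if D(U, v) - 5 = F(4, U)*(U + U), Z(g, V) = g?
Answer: 1556480/121 ≈ 12863.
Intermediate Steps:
F(p, L) = -p/3 (F(p, L) = (-p)/3 = -p/3)
D(U, v) = 5 - 8*U/3 (D(U, v) = 5 + (-⅓*4)*(U + U) = 5 - 8*U/3)
E(n) = n²
(-13 + E(-5)/D(-5, 1))²*(80 - Z(-15, 15)) = (-13 + (-5)²/(5 - 8/3*(-5)))²*(80 - 1*(-15)) = (-13 + 25/(5 + 40/3))²*(80 + 15) = (-13 + 25/(55/3))²*95 = (-13 + 25*(3/55))²*95 = (-13 + 15/11)²*95 = (-128/11)²*95 = (16384/121)*95 = 1556480/121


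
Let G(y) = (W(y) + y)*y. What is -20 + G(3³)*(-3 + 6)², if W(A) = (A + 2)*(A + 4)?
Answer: 224998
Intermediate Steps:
W(A) = (2 + A)*(4 + A)
G(y) = y*(8 + y² + 7*y) (G(y) = ((8 + y² + 6*y) + y)*y = (8 + y² + 7*y)*y = y*(8 + y² + 7*y))
-20 + G(3³)*(-3 + 6)² = -20 + (3³*(8 + (3³)² + 7*3³))*(-3 + 6)² = -20 + (27*(8 + 27² + 7*27))*3² = -20 + (27*(8 + 729 + 189))*9 = -20 + (27*926)*9 = -20 + 25002*9 = -20 + 225018 = 224998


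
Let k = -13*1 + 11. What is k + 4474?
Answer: 4472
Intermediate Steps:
k = -2 (k = -13 + 11 = -2)
k + 4474 = -2 + 4474 = 4472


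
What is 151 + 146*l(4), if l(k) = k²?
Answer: 2487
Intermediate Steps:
151 + 146*l(4) = 151 + 146*4² = 151 + 146*16 = 151 + 2336 = 2487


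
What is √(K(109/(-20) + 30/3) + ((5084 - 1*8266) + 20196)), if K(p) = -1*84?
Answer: √16930 ≈ 130.12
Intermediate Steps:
K(p) = -84
√(K(109/(-20) + 30/3) + ((5084 - 1*8266) + 20196)) = √(-84 + ((5084 - 1*8266) + 20196)) = √(-84 + ((5084 - 8266) + 20196)) = √(-84 + (-3182 + 20196)) = √(-84 + 17014) = √16930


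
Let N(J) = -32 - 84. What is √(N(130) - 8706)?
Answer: I*√8822 ≈ 93.926*I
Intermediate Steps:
N(J) = -116
√(N(130) - 8706) = √(-116 - 8706) = √(-8822) = I*√8822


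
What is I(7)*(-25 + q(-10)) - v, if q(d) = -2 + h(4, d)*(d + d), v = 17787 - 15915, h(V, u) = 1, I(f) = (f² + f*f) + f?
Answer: -6807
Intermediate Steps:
I(f) = f + 2*f² (I(f) = (f² + f²) + f = 2*f² + f = f + 2*f²)
v = 1872
q(d) = -2 + 2*d (q(d) = -2 + 1*(d + d) = -2 + 1*(2*d) = -2 + 2*d)
I(7)*(-25 + q(-10)) - v = (7*(1 + 2*7))*(-25 + (-2 + 2*(-10))) - 1*1872 = (7*(1 + 14))*(-25 + (-2 - 20)) - 1872 = (7*15)*(-25 - 22) - 1872 = 105*(-47) - 1872 = -4935 - 1872 = -6807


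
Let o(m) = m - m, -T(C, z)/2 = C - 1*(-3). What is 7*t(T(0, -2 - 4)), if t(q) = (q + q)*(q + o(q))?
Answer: 504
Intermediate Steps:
T(C, z) = -6 - 2*C (T(C, z) = -2*(C - 1*(-3)) = -2*(C + 3) = -2*(3 + C) = -6 - 2*C)
o(m) = 0
t(q) = 2*q² (t(q) = (q + q)*(q + 0) = (2*q)*q = 2*q²)
7*t(T(0, -2 - 4)) = 7*(2*(-6 - 2*0)²) = 7*(2*(-6 + 0)²) = 7*(2*(-6)²) = 7*(2*36) = 7*72 = 504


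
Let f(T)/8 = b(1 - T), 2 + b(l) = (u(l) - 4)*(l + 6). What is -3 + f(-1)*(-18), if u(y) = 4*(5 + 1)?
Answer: -22755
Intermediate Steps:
u(y) = 24 (u(y) = 4*6 = 24)
b(l) = 118 + 20*l (b(l) = -2 + (24 - 4)*(l + 6) = -2 + 20*(6 + l) = -2 + (120 + 20*l) = 118 + 20*l)
f(T) = 1104 - 160*T (f(T) = 8*(118 + 20*(1 - T)) = 8*(118 + (20 - 20*T)) = 8*(138 - 20*T) = 1104 - 160*T)
-3 + f(-1)*(-18) = -3 + (1104 - 160*(-1))*(-18) = -3 + (1104 + 160)*(-18) = -3 + 1264*(-18) = -3 - 22752 = -22755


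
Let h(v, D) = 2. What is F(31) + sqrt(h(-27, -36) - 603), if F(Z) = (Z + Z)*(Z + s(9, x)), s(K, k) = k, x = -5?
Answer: 1612 + I*sqrt(601) ≈ 1612.0 + 24.515*I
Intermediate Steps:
F(Z) = 2*Z*(-5 + Z) (F(Z) = (Z + Z)*(Z - 5) = (2*Z)*(-5 + Z) = 2*Z*(-5 + Z))
F(31) + sqrt(h(-27, -36) - 603) = 2*31*(-5 + 31) + sqrt(2 - 603) = 2*31*26 + sqrt(-601) = 1612 + I*sqrt(601)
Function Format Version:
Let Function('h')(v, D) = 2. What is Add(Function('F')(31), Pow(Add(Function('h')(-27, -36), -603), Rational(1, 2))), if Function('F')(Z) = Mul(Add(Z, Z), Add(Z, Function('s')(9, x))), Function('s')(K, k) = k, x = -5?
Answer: Add(1612, Mul(I, Pow(601, Rational(1, 2)))) ≈ Add(1612.0, Mul(24.515, I))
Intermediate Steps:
Function('F')(Z) = Mul(2, Z, Add(-5, Z)) (Function('F')(Z) = Mul(Add(Z, Z), Add(Z, -5)) = Mul(Mul(2, Z), Add(-5, Z)) = Mul(2, Z, Add(-5, Z)))
Add(Function('F')(31), Pow(Add(Function('h')(-27, -36), -603), Rational(1, 2))) = Add(Mul(2, 31, Add(-5, 31)), Pow(Add(2, -603), Rational(1, 2))) = Add(Mul(2, 31, 26), Pow(-601, Rational(1, 2))) = Add(1612, Mul(I, Pow(601, Rational(1, 2))))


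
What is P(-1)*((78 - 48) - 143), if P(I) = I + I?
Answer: 226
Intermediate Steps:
P(I) = 2*I
P(-1)*((78 - 48) - 143) = (2*(-1))*((78 - 48) - 143) = -2*(30 - 143) = -2*(-113) = 226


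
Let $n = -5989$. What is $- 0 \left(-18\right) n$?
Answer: $0$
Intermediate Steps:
$- 0 \left(-18\right) n = - 0 \left(-18\right) \left(-5989\right) = - 0 \left(-5989\right) = \left(-1\right) 0 = 0$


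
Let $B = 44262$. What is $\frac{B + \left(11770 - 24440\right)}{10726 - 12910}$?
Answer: $- \frac{3949}{273} \approx -14.465$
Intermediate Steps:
$\frac{B + \left(11770 - 24440\right)}{10726 - 12910} = \frac{44262 + \left(11770 - 24440\right)}{10726 - 12910} = \frac{44262 - 12670}{-2184} = 31592 \left(- \frac{1}{2184}\right) = - \frac{3949}{273}$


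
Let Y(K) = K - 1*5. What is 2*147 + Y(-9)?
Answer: 280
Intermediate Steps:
Y(K) = -5 + K (Y(K) = K - 5 = -5 + K)
2*147 + Y(-9) = 2*147 + (-5 - 9) = 294 - 14 = 280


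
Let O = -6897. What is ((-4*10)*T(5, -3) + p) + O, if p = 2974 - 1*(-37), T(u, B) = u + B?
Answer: -3966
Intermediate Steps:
T(u, B) = B + u
p = 3011 (p = 2974 + 37 = 3011)
((-4*10)*T(5, -3) + p) + O = ((-4*10)*(-3 + 5) + 3011) - 6897 = (-40*2 + 3011) - 6897 = (-80 + 3011) - 6897 = 2931 - 6897 = -3966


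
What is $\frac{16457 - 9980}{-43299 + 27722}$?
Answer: $- \frac{6477}{15577} \approx -0.41581$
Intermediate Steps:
$\frac{16457 - 9980}{-43299 + 27722} = \frac{6477}{-15577} = 6477 \left(- \frac{1}{15577}\right) = - \frac{6477}{15577}$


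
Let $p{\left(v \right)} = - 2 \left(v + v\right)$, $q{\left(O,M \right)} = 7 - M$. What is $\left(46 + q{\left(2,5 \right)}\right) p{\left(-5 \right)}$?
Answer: $960$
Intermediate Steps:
$p{\left(v \right)} = - 4 v$ ($p{\left(v \right)} = - 2 \cdot 2 v = - 4 v$)
$\left(46 + q{\left(2,5 \right)}\right) p{\left(-5 \right)} = \left(46 + \left(7 - 5\right)\right) \left(\left(-4\right) \left(-5\right)\right) = \left(46 + \left(7 - 5\right)\right) 20 = \left(46 + 2\right) 20 = 48 \cdot 20 = 960$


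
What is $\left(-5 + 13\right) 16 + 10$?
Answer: $138$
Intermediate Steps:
$\left(-5 + 13\right) 16 + 10 = 8 \cdot 16 + 10 = 128 + 10 = 138$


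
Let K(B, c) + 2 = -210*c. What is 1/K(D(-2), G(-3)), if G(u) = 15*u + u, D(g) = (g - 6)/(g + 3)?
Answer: 1/10078 ≈ 9.9226e-5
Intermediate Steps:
D(g) = (-6 + g)/(3 + g)
G(u) = 16*u
K(B, c) = -2 - 210*c
1/K(D(-2), G(-3)) = 1/(-2 - 3360*(-3)) = 1/(-2 - 210*(-48)) = 1/(-2 + 10080) = 1/10078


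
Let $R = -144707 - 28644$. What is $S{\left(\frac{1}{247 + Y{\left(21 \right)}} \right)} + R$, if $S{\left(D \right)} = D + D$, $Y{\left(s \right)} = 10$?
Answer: $- \frac{44551205}{257} \approx -1.7335 \cdot 10^{5}$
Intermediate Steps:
$S{\left(D \right)} = 2 D$
$R = -173351$ ($R = -144707 - 28644 = -173351$)
$S{\left(\frac{1}{247 + Y{\left(21 \right)}} \right)} + R = \frac{2}{247 + 10} - 173351 = \frac{2}{257} - 173351 = - \frac{44551205}{257}$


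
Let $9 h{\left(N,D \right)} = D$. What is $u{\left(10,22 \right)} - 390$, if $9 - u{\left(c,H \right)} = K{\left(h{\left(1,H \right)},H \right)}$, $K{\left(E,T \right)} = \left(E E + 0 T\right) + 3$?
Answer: $- \frac{31588}{81} \approx -389.98$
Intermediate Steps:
$h{\left(N,D \right)} = \frac{D}{9}$
$K{\left(E,T \right)} = 3 + E^{2}$ ($K{\left(E,T \right)} = \left(E^{2} + 0\right) + 3 = E^{2} + 3 = 3 + E^{2}$)
$u{\left(c,H \right)} = 6 - \frac{H^{2}}{81}$ ($u{\left(c,H \right)} = 9 - \left(3 + \left(\frac{H}{9}\right)^{2}\right) = 9 - \left(3 + \frac{H^{2}}{81}\right) = 6 - \frac{H^{2}}{81}$)
$u{\left(10,22 \right)} - 390 = \left(6 - \frac{22^{2}}{81}\right) - 390 = \left(6 - \frac{484}{81}\right) - 390 = \frac{2}{81} - 390 = - \frac{31588}{81}$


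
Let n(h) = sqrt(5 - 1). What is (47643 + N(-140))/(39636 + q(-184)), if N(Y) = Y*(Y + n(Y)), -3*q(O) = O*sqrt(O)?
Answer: 5971827303/3536335492 - 4620447*I*sqrt(46)/884083873 ≈ 1.6887 - 0.035446*I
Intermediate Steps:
q(O) = -O**(3/2)/3 (q(O) = -O*sqrt(O)/3 = -O**(3/2)/3)
n(h) = 2 (n(h) = sqrt(4) = 2)
N(Y) = Y*(2 + Y) (N(Y) = Y*(Y + 2) = Y*(2 + Y))
(47643 + N(-140))/(39636 + q(-184)) = (47643 - 140*(2 - 140))/(39636 - (-368)*I*sqrt(46)/3) = (47643 - 140*(-138))/(39636 - (-368)*I*sqrt(46)/3) = (47643 + 19320)/(39636 + 368*I*sqrt(46)/3) = 66963/(39636 + 368*I*sqrt(46)/3)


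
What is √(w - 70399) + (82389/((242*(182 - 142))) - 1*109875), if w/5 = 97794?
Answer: -1063507611/9680 + √418571 ≈ -1.0922e+5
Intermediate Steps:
w = 488970 (w = 5*97794 = 488970)
√(w - 70399) + (82389/((242*(182 - 142))) - 1*109875) = √(488970 - 70399) + (82389/((242*(182 - 142))) - 1*109875) = √418571 + (82389/((242*40)) - 109875) = √418571 + (82389/9680 - 109875) = √418571 - 1063507611/9680 = -1063507611/9680 + √418571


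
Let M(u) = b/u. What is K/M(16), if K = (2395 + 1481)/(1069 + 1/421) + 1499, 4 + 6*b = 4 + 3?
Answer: 10820107936/225025 ≈ 48084.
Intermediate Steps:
b = ½ (b = -⅔ + (4 + 3)/6 = -⅔ + (⅙)*7 = -⅔ + 7/6 = ½ ≈ 0.50000)
M(u) = 1/(2*u) (M(u) = (½)/u = 1/(2*u))
K = 338128373/225025 (K = 3876/(1069 + 1/421) + 1499 = 3876/(450050/421) + 1499 = 3876*(421/450050) + 1499 = 815898/225025 + 1499 = 338128373/225025 ≈ 1502.6)
K/M(16) = 338128373/(225025*(((½)/16))) = 338128373/(225025*(((½)*(1/16)))) = 338128373/(225025*(1/32)) = (338128373/225025)*32 = 10820107936/225025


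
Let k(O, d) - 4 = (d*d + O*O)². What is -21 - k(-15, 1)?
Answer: -51101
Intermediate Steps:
k(O, d) = 4 + (O² + d²)² (k(O, d) = 4 + (d*d + O*O)² = 4 + (d² + O²)² = 4 + (O² + d²)²)
-21 - k(-15, 1) = -21 - (4 + ((-15)² + 1²)²) = -21 - (4 + (225 + 1)²) = -21 - (4 + 226²) = -21 - (4 + 51076) = -21 - 1*51080 = -21 - 51080 = -51101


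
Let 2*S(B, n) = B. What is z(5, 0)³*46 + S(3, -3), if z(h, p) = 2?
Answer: 739/2 ≈ 369.50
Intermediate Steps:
S(B, n) = B/2
z(5, 0)³*46 + S(3, -3) = 2³*46 + (½)*3 = 8*46 + 3/2 = 368 + 3/2 = 739/2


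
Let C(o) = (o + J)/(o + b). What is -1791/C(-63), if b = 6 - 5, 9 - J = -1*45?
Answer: -12338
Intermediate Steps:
J = 54 (J = 9 - (-1)*45 = 9 - 1*(-45) = 9 + 45 = 54)
b = 1
C(o) = (54 + o)/(1 + o) (C(o) = (o + 54)/(o + 1) = (54 + o)/(1 + o))
-1791/C(-63) = -1791*(1 - 63)/(54 - 63) = -1791/(-9/(-62)) = -1791/((-1/62*(-9))) = -1791/9/62 = -1791*62/9 = -12338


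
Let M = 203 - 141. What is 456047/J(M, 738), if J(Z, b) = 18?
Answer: 456047/18 ≈ 25336.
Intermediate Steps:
M = 62
456047/J(M, 738) = 456047/18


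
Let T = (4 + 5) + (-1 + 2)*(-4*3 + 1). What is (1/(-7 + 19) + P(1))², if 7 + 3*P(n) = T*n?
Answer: 1225/144 ≈ 8.5069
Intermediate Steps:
T = -2 (T = 9 + 1*(-12 + 1) = 9 + 1*(-11) = 9 - 11 = -2)
P(n) = -7/3 - 2*n/3 (P(n) = -7/3 + (-2*n)/3 = -7/3 - 2*n/3)
(1/(-7 + 19) + P(1))² = (1/(-7 + 19) + (-7/3 - ⅔*1))² = (1/12 + (-7/3 - ⅔))² = (1/12 - 3)² = (-35/12)² = 1225/144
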